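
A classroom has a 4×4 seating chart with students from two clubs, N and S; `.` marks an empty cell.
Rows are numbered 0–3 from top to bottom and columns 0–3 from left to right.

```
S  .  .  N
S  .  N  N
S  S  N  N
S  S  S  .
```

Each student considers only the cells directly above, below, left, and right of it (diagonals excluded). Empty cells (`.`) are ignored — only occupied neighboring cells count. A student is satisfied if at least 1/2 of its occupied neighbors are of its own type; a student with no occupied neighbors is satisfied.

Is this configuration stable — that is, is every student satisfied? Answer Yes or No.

(0,0)S 1/1 ok
(0,3)N 1/1 ok
(1,0)S 2/2 ok
(1,2)N 2/2 ok
(1,3)N 3/3 ok
(2,0)S 3/3 ok
(2,1)S 2/3 ok
(2,2)N 2/4 ok
(2,3)N 2/2 ok
(3,0)S 2/2 ok
(3,1)S 3/3 ok
(3,2)S 1/2 ok
All meet the threshold, so the configuration is stable.

Yes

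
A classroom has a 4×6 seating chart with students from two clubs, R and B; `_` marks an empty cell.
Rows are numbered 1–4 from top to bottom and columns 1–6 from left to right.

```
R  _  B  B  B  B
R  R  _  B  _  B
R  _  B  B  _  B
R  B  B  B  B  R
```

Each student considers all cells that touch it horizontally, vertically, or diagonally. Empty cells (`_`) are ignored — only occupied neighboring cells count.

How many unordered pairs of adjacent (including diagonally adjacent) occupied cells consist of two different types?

6

Scan each occupied cell's neighbors to the right and below (and the two forward diagonals) so each pair is counted once.
Row 1: R(1,1)–R(2,1)= R(1,1)–R(2,2)= B(1,3)–B(1,4)= B(1,3)–B(2,4)= B(1,3)–R(2,2)≠ B(1,4)–B(1,5)= B(1,4)–B(2,4)= B(1,5)–B(1,6)= B(1,5)–B(2,6)= B(1,5)–B(2,4)= B(1,6)–B(2,6)=  → 1/11 unlike.
Row 2: R(2,1)–R(2,2)= R(2,1)–R(3,1)= R(2,2)–B(3,3)≠ R(2,2)–R(3,1)= B(2,4)–B(3,4)= B(2,4)–B(3,3)= B(2,6)–B(3,6)=  → 1/7 unlike.
Row 3: R(3,1)–R(4,1)= R(3,1)–B(4,2)≠ B(3,3)–B(3,4)= B(3,3)–B(4,3)= B(3,3)–B(4,4)= B(3,3)–B(4,2)= B(3,4)–B(4,4)= B(3,4)–B(4,5)= B(3,4)–B(4,3)= B(3,6)–R(4,6)≠ B(3,6)–B(4,5)=  → 2/11 unlike.
Row 4: R(4,1)–B(4,2)≠ B(4,2)–B(4,3)= B(4,3)–B(4,4)= B(4,4)–B(4,5)= B(4,5)–R(4,6)≠  → 2/5 unlike.
Total adjacent occupied pairs: 34; unlike-type pairs: 6.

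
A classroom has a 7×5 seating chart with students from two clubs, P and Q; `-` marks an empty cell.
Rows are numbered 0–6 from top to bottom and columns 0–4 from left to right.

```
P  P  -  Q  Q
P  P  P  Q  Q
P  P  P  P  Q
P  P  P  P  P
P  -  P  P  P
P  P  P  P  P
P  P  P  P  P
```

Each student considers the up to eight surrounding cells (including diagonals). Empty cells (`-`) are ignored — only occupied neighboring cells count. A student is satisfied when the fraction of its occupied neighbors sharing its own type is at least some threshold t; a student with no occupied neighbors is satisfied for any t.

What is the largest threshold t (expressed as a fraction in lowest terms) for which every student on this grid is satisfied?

2/5

(0,0)P 3/3
(0,1)P 4/4
(0,3)Q 3/4
(0,4)Q 3/3
(1,0)P 5/5
(1,1)P 7/7
(1,2)P 5/7
(1,3)Q 4/7
(1,4)Q 4/5
(2,0)P 5/5
(2,1)P 8/8
(2,2)P 7/8
(2,3)P 5/8
(2,4)Q 2/5
(3,0)P 4/4
(3,1)P 7/7
(3,2)P 7/7
(3,3)P 7/8
(3,4)P 4/5
(4,0)P 4/4
(4,2)P 7/7
(4,3)P 8/8
(4,4)P 5/5
(5,0)P 4/4
(5,1)P 7/7
(5,2)P 7/7
(5,3)P 8/8
(5,4)P 5/5
(6,0)P 3/3
(6,1)P 5/5
(6,2)P 5/5
(6,3)P 5/5
(6,4)P 3/3
The smallest same-type fraction is 2/5 at (2,4), which reduces to 2/5. Any threshold above that leaves this student unsatisfied.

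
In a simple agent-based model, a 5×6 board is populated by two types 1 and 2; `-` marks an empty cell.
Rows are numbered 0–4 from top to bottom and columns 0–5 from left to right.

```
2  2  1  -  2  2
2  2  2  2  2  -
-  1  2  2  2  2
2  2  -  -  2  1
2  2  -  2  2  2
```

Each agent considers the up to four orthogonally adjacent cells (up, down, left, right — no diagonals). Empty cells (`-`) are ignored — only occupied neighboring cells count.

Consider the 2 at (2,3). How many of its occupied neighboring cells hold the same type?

3

Occupied neighbors of (2,3): (1,3)=2, (2,2)=2, (2,4)=2.
Same type (2): 3 of 3.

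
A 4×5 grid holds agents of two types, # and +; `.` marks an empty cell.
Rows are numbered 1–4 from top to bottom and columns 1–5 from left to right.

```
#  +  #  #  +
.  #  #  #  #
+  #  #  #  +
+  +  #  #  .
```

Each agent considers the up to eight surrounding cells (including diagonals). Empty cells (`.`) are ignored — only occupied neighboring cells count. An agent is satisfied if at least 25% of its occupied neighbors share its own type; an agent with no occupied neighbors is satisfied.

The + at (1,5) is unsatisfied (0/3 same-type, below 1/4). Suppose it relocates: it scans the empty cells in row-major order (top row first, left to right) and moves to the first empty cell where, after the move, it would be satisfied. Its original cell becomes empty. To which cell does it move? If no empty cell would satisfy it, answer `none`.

(2,1)

Vacating (1,5). Empty cells in order:
  (2,1): 2/5 same-type → satisfied — stop here.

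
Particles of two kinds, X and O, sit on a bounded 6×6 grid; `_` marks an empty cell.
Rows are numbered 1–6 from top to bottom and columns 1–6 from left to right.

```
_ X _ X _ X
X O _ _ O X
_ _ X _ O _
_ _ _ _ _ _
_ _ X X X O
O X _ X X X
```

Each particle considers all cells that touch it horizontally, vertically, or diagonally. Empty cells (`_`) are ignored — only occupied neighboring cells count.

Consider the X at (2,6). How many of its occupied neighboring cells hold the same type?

1

Occupied neighbors of (2,6): (1,6)=X, (2,5)=O, (3,5)=O.
Same type (X): 1 of 3.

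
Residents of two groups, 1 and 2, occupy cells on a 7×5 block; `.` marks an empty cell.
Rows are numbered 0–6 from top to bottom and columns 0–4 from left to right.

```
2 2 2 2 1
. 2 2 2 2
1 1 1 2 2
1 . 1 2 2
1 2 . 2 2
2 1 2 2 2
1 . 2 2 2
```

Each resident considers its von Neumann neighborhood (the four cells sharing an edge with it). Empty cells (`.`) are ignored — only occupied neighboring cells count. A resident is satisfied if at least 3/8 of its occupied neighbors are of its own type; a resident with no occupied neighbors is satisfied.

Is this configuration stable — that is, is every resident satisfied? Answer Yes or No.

No

(0,0)2 1/1 satisfied
(0,1)2 3/3 satisfied
(0,2)2 3/3 satisfied
(0,3)2 2/3 satisfied
(0,4)1 0/2 not
(1,1)2 2/3 satisfied
(1,2)2 3/4 satisfied
(1,3)2 4/4 satisfied
(1,4)2 2/3 satisfied
(2,0)1 2/2 satisfied
(2,1)1 2/3 satisfied
(2,2)1 2/4 satisfied
(2,3)2 3/4 satisfied
(2,4)2 3/3 satisfied
(3,0)1 2/2 satisfied
(3,2)1 1/2 satisfied
(3,3)2 3/4 satisfied
(3,4)2 3/3 satisfied
(4,0)1 1/3 not
(4,1)2 0/2 not
(4,3)2 3/3 satisfied
(4,4)2 3/3 satisfied
(5,0)2 0/3 not
(5,1)1 0/3 not
(5,2)2 2/3 satisfied
(5,3)2 4/4 satisfied
(5,4)2 3/3 satisfied
(6,0)1 0/1 not
(6,2)2 2/2 satisfied
(6,3)2 3/3 satisfied
(6,4)2 2/2 satisfied
For instance (0,4) has only 0/2 same-type neighbors, below 3/8.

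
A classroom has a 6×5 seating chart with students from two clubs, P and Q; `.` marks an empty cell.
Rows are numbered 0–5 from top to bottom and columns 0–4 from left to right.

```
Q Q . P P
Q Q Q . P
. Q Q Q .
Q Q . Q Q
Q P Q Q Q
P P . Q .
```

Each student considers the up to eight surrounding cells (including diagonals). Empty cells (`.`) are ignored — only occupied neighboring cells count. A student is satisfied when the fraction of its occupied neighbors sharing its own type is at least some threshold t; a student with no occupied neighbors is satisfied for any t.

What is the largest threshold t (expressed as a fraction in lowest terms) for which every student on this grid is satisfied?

Row 0: (0,0)Q 3/3 · (0,1)Q 4/4 · (0,3)P 2/3 · (0,4)P 2/2
Row 1: (1,0)Q 4/4 · (1,1)Q 6/6 · (1,2)Q 5/6 · (1,4)P 2/3
Row 2: (2,1)Q 6/6 · (2,2)Q 6/6 · (2,3)Q 4/5
Row 3: (3,0)Q 3/4 · (3,1)Q 5/6 · (3,3)Q 6/6 · (3,4)Q 4/4
Row 4: (4,0)Q 2/5 · (4,1)P 2/6 · (4,2)Q 4/6 · (4,3)Q 5/5 · (4,4)Q 4/4
Row 5: (5,0)P 2/3 · (5,1)P 2/4 · (5,3)Q 3/3
The smallest same-type fraction is 2/6 at (4,1), which reduces to 1/3. Any threshold above that leaves this student unsatisfied.

1/3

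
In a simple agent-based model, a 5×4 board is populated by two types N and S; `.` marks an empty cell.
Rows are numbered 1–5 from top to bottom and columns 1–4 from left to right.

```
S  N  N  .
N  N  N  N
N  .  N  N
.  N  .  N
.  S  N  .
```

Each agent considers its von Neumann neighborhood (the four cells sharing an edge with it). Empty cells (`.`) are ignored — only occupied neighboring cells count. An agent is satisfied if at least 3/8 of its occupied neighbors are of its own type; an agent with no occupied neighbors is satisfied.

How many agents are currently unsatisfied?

(1,1)S 0/2 unhappy
(1,2)N 2/3 ok
(1,3)N 2/2 ok
(2,1)N 2/3 ok
(2,2)N 3/3 ok
(2,3)N 4/4 ok
(2,4)N 2/2 ok
(3,1)N 1/1 ok
(3,3)N 2/2 ok
(3,4)N 3/3 ok
(4,2)N 0/1 unhappy
(4,4)N 1/1 ok
(5,2)S 0/2 unhappy
(5,3)N 0/1 unhappy
Unsatisfied: (1,1), (4,2), (5,2), (5,3) — 4 in total.

4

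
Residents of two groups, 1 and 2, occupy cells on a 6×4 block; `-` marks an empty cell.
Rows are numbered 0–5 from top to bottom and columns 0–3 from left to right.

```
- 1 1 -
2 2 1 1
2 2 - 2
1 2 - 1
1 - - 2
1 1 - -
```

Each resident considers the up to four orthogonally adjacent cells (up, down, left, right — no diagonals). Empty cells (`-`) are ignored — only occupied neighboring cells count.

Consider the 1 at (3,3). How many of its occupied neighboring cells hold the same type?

0

Occupied neighbors of (3,3): (2,3)=2, (4,3)=2.
Same type (1): 0 of 2.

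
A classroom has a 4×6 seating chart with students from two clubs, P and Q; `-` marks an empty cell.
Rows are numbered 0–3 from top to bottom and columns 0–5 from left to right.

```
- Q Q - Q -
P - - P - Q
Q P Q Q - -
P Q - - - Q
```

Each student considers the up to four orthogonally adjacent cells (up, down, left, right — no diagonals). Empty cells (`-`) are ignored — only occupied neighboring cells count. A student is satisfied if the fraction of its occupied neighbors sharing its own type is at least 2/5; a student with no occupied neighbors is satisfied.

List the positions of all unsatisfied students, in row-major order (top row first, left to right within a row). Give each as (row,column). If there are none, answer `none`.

(1,0), (1,3), (2,0), (2,1), (3,0), (3,1)

(0,1)Q 1/1 ok
(0,2)Q 1/1 ok
(0,4)Q 0/0 ok
(1,0)P 0/1 unhappy
(1,3)P 0/1 unhappy
(1,5)Q 0/0 ok
(2,0)Q 0/3 unhappy
(2,1)P 0/3 unhappy
(2,2)Q 1/2 ok
(2,3)Q 1/2 ok
(3,0)P 0/2 unhappy
(3,1)Q 0/2 unhappy
(3,5)Q 0/0 ok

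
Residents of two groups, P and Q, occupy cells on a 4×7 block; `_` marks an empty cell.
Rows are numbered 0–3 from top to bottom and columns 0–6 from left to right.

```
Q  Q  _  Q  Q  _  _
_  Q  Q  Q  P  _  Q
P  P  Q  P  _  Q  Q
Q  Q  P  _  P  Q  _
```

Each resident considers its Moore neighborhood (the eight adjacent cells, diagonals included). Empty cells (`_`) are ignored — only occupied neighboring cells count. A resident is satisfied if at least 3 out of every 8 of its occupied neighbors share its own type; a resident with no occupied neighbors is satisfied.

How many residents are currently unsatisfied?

5

Row 0: (0,0)Q 2/2 ✓ · (0,1)Q 3/3 ✓ · (0,3)Q 3/4 ✓ · (0,4)Q 2/3 ✓
Row 1: (1,1)Q 4/6 ✓ · (1,2)Q 5/7 ✓ · (1,3)Q 4/6 ✓ · (1,4)P 1/5 ✗ · (1,6)Q 2/2 ✓
Row 2: (2,0)P 1/4 ✗ · (2,1)P 2/7 ✗ · (2,2)Q 4/7 ✓ · (2,3)P 3/6 ✓ · (2,5)Q 3/5 ✓ · (2,6)Q 3/3 ✓
Row 3: (3,0)Q 1/3 ✗ · (3,1)Q 2/5 ✓ · (3,2)P 2/4 ✓ · (3,4)P 1/3 ✗ · (3,5)Q 2/3 ✓
Unsatisfied: (1,4), (2,0), (2,1), (3,0), (3,4) — 5 in total.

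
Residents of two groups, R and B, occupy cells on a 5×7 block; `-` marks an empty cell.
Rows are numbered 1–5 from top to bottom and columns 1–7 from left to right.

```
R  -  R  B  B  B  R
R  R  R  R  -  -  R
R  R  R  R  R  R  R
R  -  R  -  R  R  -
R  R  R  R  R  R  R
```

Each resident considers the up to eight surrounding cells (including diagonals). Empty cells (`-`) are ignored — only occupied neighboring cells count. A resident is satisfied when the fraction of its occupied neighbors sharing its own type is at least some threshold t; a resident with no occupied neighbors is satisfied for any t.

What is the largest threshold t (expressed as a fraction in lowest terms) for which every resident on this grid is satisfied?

Row 1: (1,1)R 2/2 · (1,3)R 3/4 · (1,4)B 1/4 · (1,5)B 2/3 · (1,6)B 1/3 · (1,7)R 1/2
Row 2: (2,1)R 4/4 · (2,2)R 7/7 · (2,3)R 6/7 · (2,4)R 5/7 · (2,7)R 3/4
Row 3: (3,1)R 4/4 · (3,2)R 7/7 · (3,3)R 6/6 · (3,4)R 6/6 · (3,5)R 5/5 · (3,6)R 5/5 · (3,7)R 3/3
Row 4: (4,1)R 4/4 · (4,3)R 6/6 · (4,5)R 7/7 · (4,6)R 7/7
Row 5: (5,1)R 2/2 · (5,2)R 4/4 · (5,3)R 3/3 · (5,4)R 4/4 · (5,5)R 4/4 · (5,6)R 4/4 · (5,7)R 2/2
The smallest same-type fraction is 1/4 at (1,4), which reduces to 1/4. Any threshold above that leaves this resident unsatisfied.

1/4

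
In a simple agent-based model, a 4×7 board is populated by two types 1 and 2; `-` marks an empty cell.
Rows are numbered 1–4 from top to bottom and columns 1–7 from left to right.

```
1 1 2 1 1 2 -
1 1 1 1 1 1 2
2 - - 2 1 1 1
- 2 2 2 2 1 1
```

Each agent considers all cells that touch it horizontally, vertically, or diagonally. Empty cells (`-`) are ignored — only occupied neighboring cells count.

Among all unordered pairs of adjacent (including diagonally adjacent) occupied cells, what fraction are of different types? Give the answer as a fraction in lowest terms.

21/61

Scan each occupied cell's neighbors to the right and below (and the two forward diagonals) so each pair is counted once.
Row 1: 1(1,1)–1(1,2)= 1(1,1)–1(2,1)= 1(1,1)–1(2,2)= 1(1,2)–2(1,3)≠ 1(1,2)–1(2,2)= 1(1,2)–1(2,3)= 1(1,2)–1(2,1)= 2(1,3)–1(1,4)≠ 2(1,3)–1(2,3)≠ 2(1,3)–1(2,4)≠ 2(1,3)–1(2,2)≠ 1(1,4)–1(1,5)= 1(1,4)–1(2,4)= 1(1,4)–1(2,5)= 1(1,4)–1(2,3)= 1(1,5)–2(1,6)≠ 1(1,5)–1(2,5)= 1(1,5)–1(2,6)= 1(1,5)–1(2,4)= 2(1,6)–1(2,6)≠ 2(1,6)–2(2,7)= 2(1,6)–1(2,5)≠  → 8/22 unlike.
Row 2: 1(2,1)–1(2,2)= 1(2,1)–2(3,1)≠ 1(2,2)–1(2,3)= 1(2,2)–2(3,1)≠ 1(2,3)–1(2,4)= 1(2,3)–2(3,4)≠ 1(2,4)–1(2,5)= 1(2,4)–2(3,4)≠ 1(2,4)–1(3,5)= 1(2,5)–1(2,6)= 1(2,5)–1(3,5)= 1(2,5)–1(3,6)= 1(2,5)–2(3,4)≠ 1(2,6)–2(2,7)≠ 1(2,6)–1(3,6)= 1(2,6)–1(3,7)= 1(2,6)–1(3,5)= 2(2,7)–1(3,7)≠ 2(2,7)–1(3,6)≠  → 8/19 unlike.
Row 3: 2(3,1)–2(4,2)= 2(3,4)–1(3,5)≠ 2(3,4)–2(4,4)= 2(3,4)–2(4,5)= 2(3,4)–2(4,3)= 1(3,5)–1(3,6)= 1(3,5)–2(4,5)≠ 1(3,5)–1(4,6)= 1(3,5)–2(4,4)≠ 1(3,6)–1(3,7)= 1(3,6)–1(4,6)= 1(3,6)–1(4,7)= 1(3,6)–2(4,5)≠ 1(3,7)–1(4,7)= 1(3,7)–1(4,6)=  → 4/15 unlike.
Row 4: 2(4,2)–2(4,3)= 2(4,3)–2(4,4)= 2(4,4)–2(4,5)= 2(4,5)–1(4,6)≠ 1(4,6)–1(4,7)=  → 1/5 unlike.
Total adjacent occupied pairs: 61; unlike-type pairs: 21.
21/61 is already in lowest terms.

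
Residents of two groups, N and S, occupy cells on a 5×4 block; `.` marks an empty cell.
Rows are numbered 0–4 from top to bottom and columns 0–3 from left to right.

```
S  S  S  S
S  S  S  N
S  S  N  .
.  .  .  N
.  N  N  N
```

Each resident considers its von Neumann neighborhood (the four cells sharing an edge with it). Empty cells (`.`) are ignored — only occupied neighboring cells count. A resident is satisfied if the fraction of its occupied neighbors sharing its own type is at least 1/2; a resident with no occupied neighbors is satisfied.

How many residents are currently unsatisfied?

(0,0)S 2/2 satisfied
(0,1)S 3/3 satisfied
(0,2)S 3/3 satisfied
(0,3)S 1/2 satisfied
(1,0)S 3/3 satisfied
(1,1)S 4/4 satisfied
(1,2)S 2/4 satisfied
(1,3)N 0/2 not
(2,0)S 2/2 satisfied
(2,1)S 2/3 satisfied
(2,2)N 0/2 not
(3,3)N 1/1 satisfied
(4,1)N 1/1 satisfied
(4,2)N 2/2 satisfied
(4,3)N 2/2 satisfied
Unsatisfied: (1,3), (2,2) — 2 in total.

2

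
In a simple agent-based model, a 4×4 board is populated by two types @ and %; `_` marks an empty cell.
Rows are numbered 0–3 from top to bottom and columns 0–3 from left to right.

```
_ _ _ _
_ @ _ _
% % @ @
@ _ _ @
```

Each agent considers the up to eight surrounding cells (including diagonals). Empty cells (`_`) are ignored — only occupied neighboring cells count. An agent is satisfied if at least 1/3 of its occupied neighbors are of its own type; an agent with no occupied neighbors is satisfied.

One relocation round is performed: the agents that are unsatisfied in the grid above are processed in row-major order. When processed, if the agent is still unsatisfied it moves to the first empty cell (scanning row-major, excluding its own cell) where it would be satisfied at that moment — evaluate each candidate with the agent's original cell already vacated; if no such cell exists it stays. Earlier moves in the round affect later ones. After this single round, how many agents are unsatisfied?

Initially unsatisfied (in order): (2,1), (3,0).
  (2,1) → (0,3).
  (3,0) → (0,0).
Resulting grid:
@ _ _ %
_ @ _ _
% _ @ @
_ _ _ @
Unsatisfied now: (2,0).

1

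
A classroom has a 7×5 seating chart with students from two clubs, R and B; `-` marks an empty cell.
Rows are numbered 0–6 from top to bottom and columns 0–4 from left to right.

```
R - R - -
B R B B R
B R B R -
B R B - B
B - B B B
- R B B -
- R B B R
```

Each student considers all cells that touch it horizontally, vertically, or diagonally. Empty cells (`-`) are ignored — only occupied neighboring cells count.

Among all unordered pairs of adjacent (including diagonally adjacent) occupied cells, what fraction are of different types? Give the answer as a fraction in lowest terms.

Scan each occupied cell's neighbors to the right and below (and the two forward diagonals) so each pair is counted once.
Row 0: R(0,0)–B(1,0)≠ R(0,0)–R(1,1)= R(0,2)–B(1,2)≠ R(0,2)–B(1,3)≠ R(0,2)–R(1,1)=  → 3/5 unlike.
Row 1: B(1,0)–R(1,1)≠ B(1,0)–B(2,0)= B(1,0)–R(2,1)≠ R(1,1)–B(1,2)≠ R(1,1)–R(2,1)= R(1,1)–B(2,2)≠ R(1,1)–B(2,0)≠ B(1,2)–B(1,3)= B(1,2)–B(2,2)= B(1,2)–R(2,3)≠ B(1,2)–R(2,1)≠ B(1,3)–R(1,4)≠ B(1,3)–R(2,3)≠ B(1,3)–B(2,2)= R(1,4)–R(2,3)=  → 9/15 unlike.
Row 2: B(2,0)–R(2,1)≠ B(2,0)–B(3,0)= B(2,0)–R(3,1)≠ R(2,1)–B(2,2)≠ R(2,1)–R(3,1)= R(2,1)–B(3,2)≠ R(2,1)–B(3,0)≠ B(2,2)–R(2,3)≠ B(2,2)–B(3,2)= B(2,2)–R(3,1)≠ R(2,3)–B(3,4)≠ R(2,3)–B(3,2)≠  → 9/12 unlike.
Row 3: B(3,0)–R(3,1)≠ B(3,0)–B(4,0)= R(3,1)–B(3,2)≠ R(3,1)–B(4,2)≠ R(3,1)–B(4,0)≠ B(3,2)–B(4,2)= B(3,2)–B(4,3)= B(3,4)–B(4,4)= B(3,4)–B(4,3)=  → 4/9 unlike.
Row 4: B(4,0)–R(5,1)≠ B(4,2)–B(4,3)= B(4,2)–B(5,2)= B(4,2)–B(5,3)= B(4,2)–R(5,1)≠ B(4,3)–B(4,4)= B(4,3)–B(5,3)= B(4,3)–B(5,2)= B(4,4)–B(5,3)=  → 2/9 unlike.
Row 5: R(5,1)–B(5,2)≠ R(5,1)–R(6,1)= R(5,1)–B(6,2)≠ B(5,2)–B(5,3)= B(5,2)–B(6,2)= B(5,2)–B(6,3)= B(5,2)–R(6,1)≠ B(5,3)–B(6,3)= B(5,3)–R(6,4)≠ B(5,3)–B(6,2)=  → 4/10 unlike.
Row 6: R(6,1)–B(6,2)≠ B(6,2)–B(6,3)= B(6,3)–R(6,4)≠  → 2/3 unlike.
Total adjacent occupied pairs: 63; unlike-type pairs: 33.
33/63 reduces to 11/21.

11/21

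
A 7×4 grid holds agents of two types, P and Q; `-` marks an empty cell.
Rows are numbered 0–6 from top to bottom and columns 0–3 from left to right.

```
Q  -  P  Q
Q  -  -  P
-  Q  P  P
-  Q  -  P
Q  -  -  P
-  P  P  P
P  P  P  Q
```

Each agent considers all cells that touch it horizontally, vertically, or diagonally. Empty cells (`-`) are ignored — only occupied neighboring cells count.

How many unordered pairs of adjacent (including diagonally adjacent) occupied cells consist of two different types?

8

Scan each occupied cell's neighbors to the right and below (and the two forward diagonals) so each pair is counted once.
From row 0: 2 unlike of 4 pairs (running 2/4).
From row 1: 0 unlike of 3 pairs (running 2/7).
From row 2: 2 unlike of 6 pairs (running 4/13).
From row 3: 0 unlike of 2 pairs (running 4/15).
From row 4: 1 unlike of 3 pairs (running 5/18).
From row 5: 2 unlike of 10 pairs (running 7/28).
From row 6: 1 unlike of 3 pairs (running 8/31).
Total adjacent occupied pairs: 31; unlike-type pairs: 8.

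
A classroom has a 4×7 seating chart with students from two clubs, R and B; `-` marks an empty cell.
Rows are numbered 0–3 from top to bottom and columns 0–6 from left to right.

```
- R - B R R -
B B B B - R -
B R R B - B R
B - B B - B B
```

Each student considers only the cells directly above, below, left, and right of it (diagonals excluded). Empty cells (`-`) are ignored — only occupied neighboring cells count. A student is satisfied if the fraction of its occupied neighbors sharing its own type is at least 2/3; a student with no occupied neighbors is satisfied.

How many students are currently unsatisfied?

(0,1)R 0/1 not
(0,3)B 1/2 not
(0,4)R 1/2 not
(0,5)R 2/2 satisfied
(1,0)B 2/2 satisfied
(1,1)B 2/4 not
(1,2)B 2/3 satisfied
(1,3)B 3/3 satisfied
(1,5)R 1/2 not
(2,0)B 2/3 satisfied
(2,1)R 1/3 not
(2,2)R 1/4 not
(2,3)B 2/3 satisfied
(2,5)B 1/3 not
(2,6)R 0/2 not
(3,0)B 1/1 satisfied
(3,2)B 1/2 not
(3,3)B 2/2 satisfied
(3,5)B 2/2 satisfied
(3,6)B 1/2 not
Unsatisfied: (0,1), (0,3), (0,4), (1,1), (1,5), (2,1), (2,2), (2,5), (2,6), (3,2), (3,6) — 11 in total.

11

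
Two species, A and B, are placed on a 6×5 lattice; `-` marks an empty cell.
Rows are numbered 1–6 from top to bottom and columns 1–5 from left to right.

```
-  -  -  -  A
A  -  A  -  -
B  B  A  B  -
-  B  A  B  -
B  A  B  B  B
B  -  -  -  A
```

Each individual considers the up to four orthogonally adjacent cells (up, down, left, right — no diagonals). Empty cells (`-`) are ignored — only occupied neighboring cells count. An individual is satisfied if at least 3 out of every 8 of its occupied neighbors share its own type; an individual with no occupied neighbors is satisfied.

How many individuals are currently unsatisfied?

Row 1: (1,5)A 0/0 ✓
Row 2: (2,1)A 0/1 ✗ · (2,3)A 1/1 ✓
Row 3: (3,1)B 1/2 ✓ · (3,2)B 2/3 ✓ · (3,3)A 2/4 ✓ · (3,4)B 1/2 ✓
Row 4: (4,2)B 1/3 ✗ · (4,3)A 1/4 ✗ · (4,4)B 2/3 ✓
Row 5: (5,1)B 1/2 ✓ · (5,2)A 0/3 ✗ · (5,3)B 1/3 ✗ · (5,4)B 3/3 ✓ · (5,5)B 1/2 ✓
Row 6: (6,1)B 1/1 ✓ · (6,5)A 0/1 ✗
Unsatisfied: (2,1), (4,2), (4,3), (5,2), (5,3), (6,5) — 6 in total.

6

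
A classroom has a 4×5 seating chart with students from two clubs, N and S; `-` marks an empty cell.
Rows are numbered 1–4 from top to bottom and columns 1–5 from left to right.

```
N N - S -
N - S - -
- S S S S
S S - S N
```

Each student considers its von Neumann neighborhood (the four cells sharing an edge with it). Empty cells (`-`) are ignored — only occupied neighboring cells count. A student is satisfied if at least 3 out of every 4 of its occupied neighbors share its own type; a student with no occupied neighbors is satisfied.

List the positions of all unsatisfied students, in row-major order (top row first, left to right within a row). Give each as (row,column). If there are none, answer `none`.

(3,5), (4,4), (4,5)

(1,1)N 2/2 ✓
(1,2)N 1/1 ✓
(1,4)S 0/0 ✓
(2,1)N 1/1 ✓
(2,3)S 1/1 ✓
(3,2)S 2/2 ✓
(3,3)S 3/3 ✓
(3,4)S 3/3 ✓
(3,5)S 1/2 ✗
(4,1)S 1/1 ✓
(4,2)S 2/2 ✓
(4,4)S 1/2 ✗
(4,5)N 0/2 ✗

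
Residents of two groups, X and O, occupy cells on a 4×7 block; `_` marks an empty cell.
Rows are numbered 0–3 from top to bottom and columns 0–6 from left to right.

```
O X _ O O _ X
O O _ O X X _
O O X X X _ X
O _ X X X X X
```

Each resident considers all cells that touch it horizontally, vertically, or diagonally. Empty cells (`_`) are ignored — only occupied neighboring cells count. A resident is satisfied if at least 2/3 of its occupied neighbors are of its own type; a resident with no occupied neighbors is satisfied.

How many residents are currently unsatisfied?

5

Row 0: (0,0)O 2/3 ok · (0,1)X 0/3 unhappy · (0,3)O 2/3 ok · (0,4)O 2/4 unhappy · (0,6)X 1/1 ok
Row 1: (1,0)O 4/5 ok · (1,1)O 4/6 ok · (1,3)O 2/6 unhappy · (1,4)X 3/6 unhappy · (1,5)X 4/5 ok
Row 2: (2,0)O 4/4 ok · (2,1)O 4/6 ok · (2,2)X 3/6 unhappy · (2,3)X 6/7 ok · (2,4)X 6/7 ok · (2,6)X 3/3 ok
Row 3: (3,0)O 2/2 ok · (3,2)X 3/4 ok · (3,3)X 5/5 ok · (3,4)X 4/4 ok · (3,5)X 4/4 ok · (3,6)X 2/2 ok
Unsatisfied: (0,1), (0,4), (1,3), (1,4), (2,2) — 5 in total.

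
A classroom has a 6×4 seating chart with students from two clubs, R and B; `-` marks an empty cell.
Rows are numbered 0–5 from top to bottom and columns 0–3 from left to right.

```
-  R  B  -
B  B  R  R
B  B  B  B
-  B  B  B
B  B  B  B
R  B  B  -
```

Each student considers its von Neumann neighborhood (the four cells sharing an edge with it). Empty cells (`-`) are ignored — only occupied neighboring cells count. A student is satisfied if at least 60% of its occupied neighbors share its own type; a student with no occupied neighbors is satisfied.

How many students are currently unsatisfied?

(0,1)R 0/2 ✗
(0,2)B 0/2 ✗
(1,0)B 2/2 ✓
(1,1)B 2/4 ✗
(1,2)R 1/4 ✗
(1,3)R 1/2 ✗
(2,0)B 2/2 ✓
(2,1)B 4/4 ✓
(2,2)B 3/4 ✓
(2,3)B 2/3 ✓
(3,1)B 3/3 ✓
(3,2)B 4/4 ✓
(3,3)B 3/3 ✓
(4,0)B 1/2 ✗
(4,1)B 4/4 ✓
(4,2)B 4/4 ✓
(4,3)B 2/2 ✓
(5,0)R 0/2 ✗
(5,1)B 2/3 ✓
(5,2)B 2/2 ✓
Unsatisfied: (0,1), (0,2), (1,1), (1,2), (1,3), (4,0), (5,0) — 7 in total.

7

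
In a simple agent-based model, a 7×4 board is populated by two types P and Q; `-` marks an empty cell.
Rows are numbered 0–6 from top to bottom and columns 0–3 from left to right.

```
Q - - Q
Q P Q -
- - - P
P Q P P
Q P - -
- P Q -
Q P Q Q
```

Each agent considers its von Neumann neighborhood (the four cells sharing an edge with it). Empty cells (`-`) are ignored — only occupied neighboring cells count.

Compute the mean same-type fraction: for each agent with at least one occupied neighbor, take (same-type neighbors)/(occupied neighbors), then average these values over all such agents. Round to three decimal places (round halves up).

Row 0: (0,0)Q 1/1 · (0,3)Q — no occupied neighbors
Row 1: (1,0)Q 1/2 · (1,1)P 0/2 · (1,2)Q 0/1
Row 2: (2,3)P 1/1
Row 3: (3,0)P 0/2 · (3,1)Q 0/3 · (3,2)P 1/2 · (3,3)P 2/2
Row 4: (4,0)Q 0/2 · (4,1)P 1/3
Row 5: (5,1)P 2/3 · (5,2)Q 1/2
Row 6: (6,0)Q 0/1 · (6,1)P 1/3 · (6,2)Q 2/3 · (6,3)Q 1/1
Sum over 17 agents: 1/1 + 1/2 + 0/2 + 0/1 + 1/1 + 0/2 + 0/3 + 1/2 + 2/2 + 0/2 + 1/3 + 2/3 + 1/2 + 0/1 + 1/3 + 2/3 + 1/1 = 15/2; mean = 15/2 ÷ 17 = 15/34 = 0.441176… → 0.441.

0.441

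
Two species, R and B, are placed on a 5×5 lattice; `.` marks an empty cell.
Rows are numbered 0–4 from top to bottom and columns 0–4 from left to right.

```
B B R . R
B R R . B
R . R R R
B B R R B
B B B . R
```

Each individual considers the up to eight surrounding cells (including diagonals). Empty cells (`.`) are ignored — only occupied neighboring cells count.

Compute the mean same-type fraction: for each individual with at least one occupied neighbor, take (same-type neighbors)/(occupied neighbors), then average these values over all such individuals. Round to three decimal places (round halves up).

0.535

Row 0: (0,0)B 2/3 · (0,1)B 2/5 · (0,2)R 2/3 · (0,4)R 0/1
Row 1: (1,0)B 2/4 · (1,1)R 4/7 · (1,2)R 4/5 · (1,4)B 0/3
Row 2: (2,0)R 1/4 · (2,2)R 5/6 · (2,3)R 5/7 · (2,4)R 2/4
Row 3: (3,0)B 3/4 · (3,1)B 4/7 · (3,2)R 3/6 · (3,3)R 5/7 · (3,4)B 0/4
Row 4: (4,0)B 3/3 · (4,1)B 4/5 · (4,2)B 2/4 · (4,4)R 1/2
Sum over 21 individuals: 2/3 + 2/5 + 2/3 + 0/1 + 2/4 + 4/7 + 4/5 + 0/3 + 1/4 + 5/6 + 5/7 + 2/4 + 3/4 + 4/7 + 3/6 + 5/7 + 0/4 + 3/3 + 4/5 + 2/4 + 1/2 = 236/21; mean = 236/21 ÷ 21 = 236/441 = 0.535147… → 0.535.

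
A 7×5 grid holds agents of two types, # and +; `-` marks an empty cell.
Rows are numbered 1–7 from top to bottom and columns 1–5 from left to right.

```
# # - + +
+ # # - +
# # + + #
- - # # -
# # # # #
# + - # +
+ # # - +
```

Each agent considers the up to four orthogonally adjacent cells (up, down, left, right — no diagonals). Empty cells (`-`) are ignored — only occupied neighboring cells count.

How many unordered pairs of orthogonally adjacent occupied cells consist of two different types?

Scan each occupied cell's neighbors to the right and below so each pair is counted once.
Row 1: #(1,1)–#(1,2)= #(1,1)–+(2,1)≠ #(1,2)–#(2,2)= +(1,4)–+(1,5)= +(1,5)–+(2,5)=  → 1/5 unlike.
Row 2: +(2,1)–#(2,2)≠ +(2,1)–#(3,1)≠ #(2,2)–#(2,3)= #(2,2)–#(3,2)= #(2,3)–+(3,3)≠ +(2,5)–#(3,5)≠  → 4/6 unlike.
Row 3: #(3,1)–#(3,2)= #(3,2)–+(3,3)≠ +(3,3)–+(3,4)= +(3,3)–#(4,3)≠ +(3,4)–#(3,5)≠ +(3,4)–#(4,4)≠  → 4/6 unlike.
Row 4: #(4,3)–#(4,4)= #(4,3)–#(5,3)= #(4,4)–#(5,4)=  → 0/3 unlike.
Row 5: #(5,1)–#(5,2)= #(5,1)–#(6,1)= #(5,2)–#(5,3)= #(5,2)–+(6,2)≠ #(5,3)–#(5,4)= #(5,4)–#(5,5)= #(5,4)–#(6,4)= #(5,5)–+(6,5)≠  → 2/8 unlike.
Row 6: #(6,1)–+(6,2)≠ #(6,1)–+(7,1)≠ +(6,2)–#(7,2)≠ #(6,4)–+(6,5)≠ +(6,5)–+(7,5)=  → 4/5 unlike.
Row 7: +(7,1)–#(7,2)≠ #(7,2)–#(7,3)=  → 1/2 unlike.
Total adjacent occupied pairs: 35; unlike-type pairs: 16.

16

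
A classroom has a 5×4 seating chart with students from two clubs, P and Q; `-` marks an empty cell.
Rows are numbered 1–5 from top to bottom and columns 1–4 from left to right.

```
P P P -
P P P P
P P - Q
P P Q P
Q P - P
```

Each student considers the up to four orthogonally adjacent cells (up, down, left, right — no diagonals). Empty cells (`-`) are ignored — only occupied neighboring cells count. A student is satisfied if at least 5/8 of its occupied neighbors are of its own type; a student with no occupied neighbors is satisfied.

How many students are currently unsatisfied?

6

Row 1: (1,1)P 2/2 satisfied · (1,2)P 3/3 satisfied · (1,3)P 2/2 satisfied
Row 2: (2,1)P 3/3 satisfied · (2,2)P 4/4 satisfied · (2,3)P 3/3 satisfied · (2,4)P 1/2 not
Row 3: (3,1)P 3/3 satisfied · (3,2)P 3/3 satisfied · (3,4)Q 0/2 not
Row 4: (4,1)P 2/3 satisfied · (4,2)P 3/4 satisfied · (4,3)Q 0/2 not · (4,4)P 1/3 not
Row 5: (5,1)Q 0/2 not · (5,2)P 1/2 not · (5,4)P 1/1 satisfied
Unsatisfied: (2,4), (3,4), (4,3), (4,4), (5,1), (5,2) — 6 in total.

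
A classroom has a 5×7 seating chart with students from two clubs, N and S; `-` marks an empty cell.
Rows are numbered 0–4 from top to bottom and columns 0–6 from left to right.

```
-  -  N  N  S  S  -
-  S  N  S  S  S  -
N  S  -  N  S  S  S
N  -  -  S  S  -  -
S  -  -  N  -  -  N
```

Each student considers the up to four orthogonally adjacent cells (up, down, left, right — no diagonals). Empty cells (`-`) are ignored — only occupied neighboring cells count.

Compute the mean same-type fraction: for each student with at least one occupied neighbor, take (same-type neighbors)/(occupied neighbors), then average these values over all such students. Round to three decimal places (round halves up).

0.583

(0,2)N 2/2
(0,3)N 1/3
(0,4)S 2/3
(0,5)S 2/2
(1,1)S 1/2
(1,2)N 1/3
(1,3)S 1/4
(1,4)S 4/4
(1,5)S 3/3
(2,0)N 1/2
(2,1)S 1/2
(2,3)N 0/3
(2,4)S 3/4
(2,5)S 3/3
(2,6)S 1/1
(3,0)N 1/2
(3,3)S 1/3
(3,4)S 2/2
(4,0)S 0/1
(4,3)N 0/1
(4,6)N — no occupied neighbors
Sum over 20 students: 2/2 + 1/3 + 2/3 + 2/2 + 1/2 + 1/3 + 1/4 + 4/4 + 3/3 + 1/2 + 1/2 + 0/3 + 3/4 + 3/3 + 1/1 + 1/2 + 1/3 + 2/2 + 0/1 + 0/1 = 35/3; mean = 35/3 ÷ 20 = 7/12 = 0.583333… → 0.583.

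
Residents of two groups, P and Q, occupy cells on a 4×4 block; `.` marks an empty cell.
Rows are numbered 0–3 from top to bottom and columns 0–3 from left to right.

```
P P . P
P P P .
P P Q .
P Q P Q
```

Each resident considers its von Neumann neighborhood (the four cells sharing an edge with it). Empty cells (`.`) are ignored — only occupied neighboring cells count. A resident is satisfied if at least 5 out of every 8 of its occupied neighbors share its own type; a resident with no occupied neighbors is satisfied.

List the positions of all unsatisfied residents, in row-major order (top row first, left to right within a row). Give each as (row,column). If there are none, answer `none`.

Row 0: (0,0)P 2/2 ✓ · (0,1)P 2/2 ✓ · (0,3)P 0/0 ✓
Row 1: (1,0)P 3/3 ✓ · (1,1)P 4/4 ✓ · (1,2)P 1/2 ✗
Row 2: (2,0)P 3/3 ✓ · (2,1)P 2/4 ✗ · (2,2)Q 0/3 ✗
Row 3: (3,0)P 1/2 ✗ · (3,1)Q 0/3 ✗ · (3,2)P 0/3 ✗ · (3,3)Q 0/1 ✗

(1,2), (2,1), (2,2), (3,0), (3,1), (3,2), (3,3)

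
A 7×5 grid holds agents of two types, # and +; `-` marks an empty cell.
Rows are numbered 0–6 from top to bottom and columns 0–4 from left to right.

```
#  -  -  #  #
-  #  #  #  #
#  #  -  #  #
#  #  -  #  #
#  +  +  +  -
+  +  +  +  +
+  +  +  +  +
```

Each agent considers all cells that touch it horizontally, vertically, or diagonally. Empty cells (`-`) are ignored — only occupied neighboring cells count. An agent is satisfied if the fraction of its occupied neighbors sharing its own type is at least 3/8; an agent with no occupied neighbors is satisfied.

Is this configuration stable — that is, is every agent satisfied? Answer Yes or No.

(0,0)# 1/1 satisfied
(0,3)# 4/4 satisfied
(0,4)# 3/3 satisfied
(1,1)# 4/4 satisfied
(1,2)# 5/5 satisfied
(1,3)# 6/6 satisfied
(1,4)# 5/5 satisfied
(2,0)# 4/4 satisfied
(2,1)# 5/5 satisfied
(2,3)# 6/6 satisfied
(2,4)# 5/5 satisfied
(3,0)# 4/5 satisfied
(3,1)# 4/6 satisfied
(3,3)# 3/5 satisfied
(3,4)# 3/4 satisfied
(4,0)# 2/5 satisfied
(4,1)+ 4/7 satisfied
(4,2)+ 5/7 satisfied
(4,3)+ 4/6 satisfied
(5,0)+ 4/5 satisfied
(5,1)+ 7/8 satisfied
(5,2)+ 8/8 satisfied
(5,3)+ 7/7 satisfied
(5,4)+ 4/4 satisfied
(6,0)+ 3/3 satisfied
(6,1)+ 5/5 satisfied
(6,2)+ 5/5 satisfied
(6,3)+ 5/5 satisfied
(6,4)+ 3/3 satisfied
All meet the threshold, so the configuration is stable.

Yes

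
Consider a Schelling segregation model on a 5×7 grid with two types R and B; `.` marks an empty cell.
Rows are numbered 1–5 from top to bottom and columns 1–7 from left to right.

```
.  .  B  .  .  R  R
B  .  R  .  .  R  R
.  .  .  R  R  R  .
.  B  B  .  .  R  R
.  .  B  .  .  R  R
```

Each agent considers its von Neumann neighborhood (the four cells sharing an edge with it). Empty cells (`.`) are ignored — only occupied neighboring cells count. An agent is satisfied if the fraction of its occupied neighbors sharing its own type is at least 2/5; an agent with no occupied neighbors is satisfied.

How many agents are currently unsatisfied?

2

(1,3)B 0/1 unhappy
(1,6)R 2/2 ok
(1,7)R 2/2 ok
(2,1)B 0/0 ok
(2,3)R 0/1 unhappy
(2,6)R 3/3 ok
(2,7)R 2/2 ok
(3,4)R 1/1 ok
(3,5)R 2/2 ok
(3,6)R 3/3 ok
(4,2)B 1/1 ok
(4,3)B 2/2 ok
(4,6)R 3/3 ok
(4,7)R 2/2 ok
(5,3)B 1/1 ok
(5,6)R 2/2 ok
(5,7)R 2/2 ok
Unsatisfied: (1,3), (2,3) — 2 in total.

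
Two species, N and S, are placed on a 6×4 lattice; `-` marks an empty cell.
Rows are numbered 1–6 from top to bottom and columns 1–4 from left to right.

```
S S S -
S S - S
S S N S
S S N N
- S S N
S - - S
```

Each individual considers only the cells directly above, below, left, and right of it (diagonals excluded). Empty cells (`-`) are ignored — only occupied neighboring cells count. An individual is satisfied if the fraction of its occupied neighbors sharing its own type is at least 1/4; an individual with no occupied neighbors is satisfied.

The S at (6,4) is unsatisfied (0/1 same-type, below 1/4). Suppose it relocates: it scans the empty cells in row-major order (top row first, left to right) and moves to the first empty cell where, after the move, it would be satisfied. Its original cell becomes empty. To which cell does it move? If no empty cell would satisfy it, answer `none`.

Vacating (6,4). Empty cells in order:
  (1,4): 2/2 same-type → satisfied — stop here.

(1,4)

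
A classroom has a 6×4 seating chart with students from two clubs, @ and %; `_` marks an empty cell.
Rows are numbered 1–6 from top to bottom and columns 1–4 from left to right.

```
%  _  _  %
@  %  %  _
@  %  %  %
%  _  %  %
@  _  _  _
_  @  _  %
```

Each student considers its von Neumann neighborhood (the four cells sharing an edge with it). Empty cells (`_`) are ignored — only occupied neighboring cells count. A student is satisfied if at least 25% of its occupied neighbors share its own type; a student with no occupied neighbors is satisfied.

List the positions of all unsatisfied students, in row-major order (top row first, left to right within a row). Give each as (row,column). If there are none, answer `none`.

Row 1: (1,1)% 0/1 unhappy · (1,4)% 0/0 ok
Row 2: (2,1)@ 1/3 ok · (2,2)% 2/3 ok · (2,3)% 2/2 ok
Row 3: (3,1)@ 1/3 ok · (3,2)% 2/3 ok · (3,3)% 4/4 ok · (3,4)% 2/2 ok
Row 4: (4,1)% 0/2 unhappy · (4,3)% 2/2 ok · (4,4)% 2/2 ok
Row 5: (5,1)@ 0/1 unhappy
Row 6: (6,2)@ 0/0 ok · (6,4)% 0/0 ok

(1,1), (4,1), (5,1)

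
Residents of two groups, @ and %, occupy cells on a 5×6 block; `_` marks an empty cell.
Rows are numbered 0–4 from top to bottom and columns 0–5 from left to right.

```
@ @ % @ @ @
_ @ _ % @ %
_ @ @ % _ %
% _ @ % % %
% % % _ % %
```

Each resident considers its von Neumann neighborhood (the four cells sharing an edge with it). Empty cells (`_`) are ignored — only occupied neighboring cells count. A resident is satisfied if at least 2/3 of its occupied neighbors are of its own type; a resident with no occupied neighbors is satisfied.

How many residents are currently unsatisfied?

8

Row 0: (0,0)@ 1/1 ok · (0,1)@ 2/3 ok · (0,2)% 0/2 unhappy · (0,3)@ 1/3 unhappy · (0,4)@ 3/3 ok · (0,5)@ 1/2 unhappy
Row 1: (1,1)@ 2/2 ok · (1,3)% 1/3 unhappy · (1,4)@ 1/3 unhappy · (1,5)% 1/3 unhappy
Row 2: (2,1)@ 2/2 ok · (2,2)@ 2/3 ok · (2,3)% 2/3 ok · (2,5)% 2/2 ok
Row 3: (3,0)% 1/1 ok · (3,2)@ 1/3 unhappy · (3,3)% 2/3 ok · (3,4)% 3/3 ok · (3,5)% 3/3 ok
Row 4: (4,0)% 2/2 ok · (4,1)% 2/2 ok · (4,2)% 1/2 unhappy · (4,4)% 2/2 ok · (4,5)% 2/2 ok
Unsatisfied: (0,2), (0,3), (0,5), (1,3), (1,4), (1,5), (3,2), (4,2) — 8 in total.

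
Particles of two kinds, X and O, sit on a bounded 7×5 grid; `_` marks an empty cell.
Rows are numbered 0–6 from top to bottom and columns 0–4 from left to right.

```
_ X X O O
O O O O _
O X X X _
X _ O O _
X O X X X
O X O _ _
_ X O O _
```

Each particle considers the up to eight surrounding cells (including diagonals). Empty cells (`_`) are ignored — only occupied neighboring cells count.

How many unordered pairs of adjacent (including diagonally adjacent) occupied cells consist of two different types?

40

Scan each occupied cell's neighbors to the right and below (and the two forward diagonals) so each pair is counted once.
From row 0: 7 unlike of 12 pairs (running 7/12).
From row 1: 8 unlike of 13 pairs (running 15/25).
From row 2: 7 unlike of 10 pairs (running 22/35).
From row 3: 6 unlike of 9 pairs (running 28/44).
From row 4: 6 unlike of 12 pairs (running 34/56).
From row 5: 5 unlike of 8 pairs (running 39/64).
From row 6: 1 unlike of 2 pairs (running 40/66).
Total adjacent occupied pairs: 66; unlike-type pairs: 40.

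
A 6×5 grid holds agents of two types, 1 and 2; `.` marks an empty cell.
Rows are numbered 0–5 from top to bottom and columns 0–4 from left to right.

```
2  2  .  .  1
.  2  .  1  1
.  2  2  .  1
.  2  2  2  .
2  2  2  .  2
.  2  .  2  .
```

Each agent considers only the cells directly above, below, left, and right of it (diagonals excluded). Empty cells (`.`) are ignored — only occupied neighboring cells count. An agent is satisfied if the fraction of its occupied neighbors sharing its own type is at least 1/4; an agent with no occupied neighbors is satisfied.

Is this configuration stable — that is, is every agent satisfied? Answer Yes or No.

Yes

(0,0)2 1/1 ok
(0,1)2 2/2 ok
(0,4)1 1/1 ok
(1,1)2 2/2 ok
(1,3)1 1/1 ok
(1,4)1 3/3 ok
(2,1)2 3/3 ok
(2,2)2 2/2 ok
(2,4)1 1/1 ok
(3,1)2 3/3 ok
(3,2)2 4/4 ok
(3,3)2 1/1 ok
(4,0)2 1/1 ok
(4,1)2 4/4 ok
(4,2)2 2/2 ok
(4,4)2 0/0 ok
(5,1)2 1/1 ok
(5,3)2 0/0 ok
All meet the threshold, so the configuration is stable.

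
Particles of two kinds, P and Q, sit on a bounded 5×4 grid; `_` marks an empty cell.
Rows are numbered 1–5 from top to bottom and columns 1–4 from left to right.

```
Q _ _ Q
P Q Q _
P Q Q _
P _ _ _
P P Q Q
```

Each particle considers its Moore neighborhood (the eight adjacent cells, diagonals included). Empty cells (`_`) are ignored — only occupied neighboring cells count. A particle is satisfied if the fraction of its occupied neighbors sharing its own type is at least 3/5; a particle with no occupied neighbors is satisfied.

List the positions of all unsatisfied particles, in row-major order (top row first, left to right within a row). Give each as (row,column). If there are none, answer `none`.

(1,1), (2,1), (3,1), (3,2), (5,3)

(1,1)Q 1/2 not
(1,4)Q 1/1 satisfied
(2,1)P 1/4 not
(2,2)Q 4/6 satisfied
(2,3)Q 4/4 satisfied
(3,1)P 2/4 not
(3,2)Q 3/6 not
(3,3)Q 3/3 satisfied
(4,1)P 3/4 satisfied
(5,1)P 2/2 satisfied
(5,2)P 2/3 satisfied
(5,3)Q 1/2 not
(5,4)Q 1/1 satisfied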